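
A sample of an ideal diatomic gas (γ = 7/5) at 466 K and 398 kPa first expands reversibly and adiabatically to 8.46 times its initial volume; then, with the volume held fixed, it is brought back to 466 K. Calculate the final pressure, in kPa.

P₃ ≈ 47.0 kPa

Adiabatic step (PV^γ = const): P₂ = 398×(1/8.46)^(7/5) = 20.02 kPa; T₂ = 466×(1/8.46)^(2/5) = 198.4 K.
Isochoric: P₃ = P₂(T₃/T₂) = 20.02 × (466/198.4) = 47.04 kPa.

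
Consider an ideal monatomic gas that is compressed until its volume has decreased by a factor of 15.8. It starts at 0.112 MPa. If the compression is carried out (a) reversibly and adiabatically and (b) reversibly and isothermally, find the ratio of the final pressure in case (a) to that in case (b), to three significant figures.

P_adiabatic / P_isothermal ≈ 6.30

For a monatomic ideal gas γ = 5/3.
Isothermal: P_b = P₁(V₁/V₂) = 0.112×15.8.
Adiabatic: P_a = P₁(V₁/V₂)^γ = 0.112×15.8^(5/3).
P_a/P_b = (V₁/V₂)^(γ−1) = 15.8^(2/3) = 6.297.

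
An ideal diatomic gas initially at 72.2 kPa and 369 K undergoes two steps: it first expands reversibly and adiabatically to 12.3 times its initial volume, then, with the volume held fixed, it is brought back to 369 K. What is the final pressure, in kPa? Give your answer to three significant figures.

P₃ ≈ 5.87 kPa

For a diatomic ideal gas γ = 7/5.
Adiabatic step (PV^γ = const): P₂ = 72.2×(1/12.3)^(7/5) = 2.151 kPa; T₂ = 369×(1/12.3)^(2/5) = 135.2 K.
Isochoric: P₃ = P₂(T₃/T₂) = 2.151 × (369/135.2) = 5.87 kPa.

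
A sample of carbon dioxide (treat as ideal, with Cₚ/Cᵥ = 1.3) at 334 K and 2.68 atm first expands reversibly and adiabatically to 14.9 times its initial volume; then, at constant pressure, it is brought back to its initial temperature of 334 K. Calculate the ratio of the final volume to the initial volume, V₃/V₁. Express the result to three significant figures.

V₃/V₁ ≈ 33.5

Adiabatic step: V₂/V₁ = 14.9; T₂ = T₁·(1/14.9)^(0.3) = 148.5 K.
Isobaric step: V₃/V₂ = T₃/T₂ = 334/148.5.
V₃/V₁ = (V₂/V₁)(V₃/V₂) = 14.9 × (334/148.5) = 33.51.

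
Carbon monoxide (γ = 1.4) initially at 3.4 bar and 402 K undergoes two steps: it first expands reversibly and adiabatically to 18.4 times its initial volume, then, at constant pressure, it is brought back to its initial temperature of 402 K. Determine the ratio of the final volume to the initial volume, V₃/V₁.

V₃/V₁ ≈ 59.0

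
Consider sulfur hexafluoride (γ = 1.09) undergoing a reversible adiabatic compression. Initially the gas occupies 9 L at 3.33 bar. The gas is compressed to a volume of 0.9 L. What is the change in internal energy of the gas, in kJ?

P₂ = P₁(V₁/V₂)^γ = 3.33×(9/0.9)^(1.09) = 40.97 bar.
For a reversible adiabat, W_by_gas = (P₁V₁ − P₂V₂)/(γ−1).
W_by = (333000×0.009 − 4.097×10^6×0.0009) / (0.09) = -7668 J.
Q = 0 ⇒ ΔU = −W_by = 7668 J.

ΔU ≈ 7.67 kJ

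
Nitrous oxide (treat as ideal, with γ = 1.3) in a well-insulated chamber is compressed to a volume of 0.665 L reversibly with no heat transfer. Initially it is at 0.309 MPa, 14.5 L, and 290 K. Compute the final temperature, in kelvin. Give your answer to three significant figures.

T₂ ≈ 731 K

For a reversible adiabat TV^(γ−1) is constant, so T₂ = T₁ (V₁/V₂)^(γ−1).
T₂ = 290 × (14.5/0.665)^(0.3) = 731.1 K.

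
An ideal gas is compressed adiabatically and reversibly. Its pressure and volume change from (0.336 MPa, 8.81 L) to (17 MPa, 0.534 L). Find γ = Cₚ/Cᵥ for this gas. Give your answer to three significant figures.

γ ≈ 1.40

PV^γ = const ⇒ γ = ln(P₂/P₁) / ln(V₁/V₂).
γ = ln(17/0.336) / ln(8.81/0.534) = 1.4.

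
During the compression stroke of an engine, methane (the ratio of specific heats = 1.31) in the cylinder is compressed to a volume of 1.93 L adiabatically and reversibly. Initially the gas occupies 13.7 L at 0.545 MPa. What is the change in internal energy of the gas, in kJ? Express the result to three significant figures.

ΔU ≈ 20.1 kJ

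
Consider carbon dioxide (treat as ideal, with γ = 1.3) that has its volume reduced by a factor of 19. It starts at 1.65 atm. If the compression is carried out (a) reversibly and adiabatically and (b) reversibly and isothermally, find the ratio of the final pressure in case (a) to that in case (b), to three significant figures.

P_adiabatic / P_isothermal ≈ 2.42

Isothermal: P_b = P₁(V₁/V₂) = 1.65×19.
Adiabatic: P_a = P₁(V₁/V₂)^γ = 1.65×19^(1.3).
P_a/P_b = (V₁/V₂)^(γ−1) = 19^(0.3) = 2.419.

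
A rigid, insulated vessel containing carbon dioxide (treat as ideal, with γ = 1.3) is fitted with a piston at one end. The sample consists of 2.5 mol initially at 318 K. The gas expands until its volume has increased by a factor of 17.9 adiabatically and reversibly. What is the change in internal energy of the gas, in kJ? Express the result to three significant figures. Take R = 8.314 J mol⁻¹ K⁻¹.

Adiabatic: T₁V₁^(γ−1) = T₂V₂^(γ−1) ⇒ T₂ = T₁ (V₁/V₂)^(γ−1).
T₂ = 318 × (1/17.9)^(0.3) = 133.8 K.
Q = 0, so ΔU = W_on_gas = nCᵥΔT with Cᵥ = R/(γ−1) = 27.71 J/(mol·K).
ΔU = 2.5 × 27.71 × (133.8 − 318) = -12760 J.

ΔU ≈ -12.8 kJ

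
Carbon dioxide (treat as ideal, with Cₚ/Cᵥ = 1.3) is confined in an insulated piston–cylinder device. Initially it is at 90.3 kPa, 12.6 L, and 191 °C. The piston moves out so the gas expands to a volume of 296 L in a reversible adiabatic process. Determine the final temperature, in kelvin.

For a reversible adiabat TV^(γ−1) is constant, so T₂ = T₁ (V₁/V₂)^(γ−1).
T₁ = 191 °C = 464.1 K.
T₂ = 464.1 × (12.6/296)^(0.3) = 180 K.

T₂ ≈ 180 K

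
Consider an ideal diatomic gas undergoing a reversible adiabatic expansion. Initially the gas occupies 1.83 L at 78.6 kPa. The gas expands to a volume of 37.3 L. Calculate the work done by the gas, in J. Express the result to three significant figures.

W ≈ 252 J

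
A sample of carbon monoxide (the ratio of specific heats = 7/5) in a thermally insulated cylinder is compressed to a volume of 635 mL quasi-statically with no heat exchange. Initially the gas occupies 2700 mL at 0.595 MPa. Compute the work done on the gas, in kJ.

P₂ = P₁(V₁/V₂)^γ = 0.595×(2700/635)^(7/5) = 4.514 MPa.
For a reversible adiabat, W_by_gas = (P₁V₁ − P₂V₂)/(γ−1).
W_by = (595000×0.0027 − 4.514×10^6×0.000635) / (2/5) = -3149 J.
W_on_gas = −W_by = 3149 J.

W ≈ 3.15 kJ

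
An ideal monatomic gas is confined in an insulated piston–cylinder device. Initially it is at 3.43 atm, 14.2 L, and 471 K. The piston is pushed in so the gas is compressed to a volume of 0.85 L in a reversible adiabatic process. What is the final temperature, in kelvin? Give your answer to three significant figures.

T₂ ≈ 3080 K

Adiabatic: T₁V₁^(γ−1) = T₂V₂^(γ−1) ⇒ T₂ = T₁ (V₁/V₂)^(γ−1).
γ = 5/3 for a monatomic ideal gas.
T₂ = 471 × (14.2/0.85)^(2/3) = 3078 K.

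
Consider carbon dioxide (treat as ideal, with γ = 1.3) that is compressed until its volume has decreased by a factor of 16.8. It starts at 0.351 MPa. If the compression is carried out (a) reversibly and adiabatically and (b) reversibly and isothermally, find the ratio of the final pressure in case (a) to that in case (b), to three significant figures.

Isothermal: P_b = P₁(V₁/V₂) = 0.351×16.8.
Adiabatic: P_a = P₁(V₁/V₂)^γ = 0.351×16.8^(1.3).
P_a/P_b = (V₁/V₂)^(γ−1) = 16.8^(0.3) = 2.331.

P_adiabatic / P_isothermal ≈ 2.33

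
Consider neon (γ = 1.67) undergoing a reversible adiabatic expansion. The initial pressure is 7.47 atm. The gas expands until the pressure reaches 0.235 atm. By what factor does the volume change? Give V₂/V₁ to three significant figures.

From PV^γ = const, V₂/V₁ = (P₁/P₂)^(1/γ).
V₂/V₁ = (7.47/0.235)^(0.599) = 7.935.

V₂/V₁ ≈ 7.94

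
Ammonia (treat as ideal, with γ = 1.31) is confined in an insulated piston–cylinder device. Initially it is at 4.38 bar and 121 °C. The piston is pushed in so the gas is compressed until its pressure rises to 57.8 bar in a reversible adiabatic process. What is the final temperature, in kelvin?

Adiabatic: T₂/T₁ = (P₂/P₁)^((γ−1)/γ).
T₁ = 121 °C = 394.1 K.
T₂ = 394.1 × (57.8/4.38)^(0.237) = 725.8 K.

T₂ ≈ 726 K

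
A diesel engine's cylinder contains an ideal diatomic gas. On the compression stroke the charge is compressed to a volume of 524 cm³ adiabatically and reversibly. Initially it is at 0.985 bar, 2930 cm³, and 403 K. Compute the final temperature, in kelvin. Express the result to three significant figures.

T₂ ≈ 802 K

For a reversible adiabat TV^(γ−1) is constant, so T₂ = T₁ (V₁/V₂)^(γ−1).
γ = 7/5 for a diatomic ideal gas.
T₂ = 403 × (2930/524)^(2/5) = 802.3 K.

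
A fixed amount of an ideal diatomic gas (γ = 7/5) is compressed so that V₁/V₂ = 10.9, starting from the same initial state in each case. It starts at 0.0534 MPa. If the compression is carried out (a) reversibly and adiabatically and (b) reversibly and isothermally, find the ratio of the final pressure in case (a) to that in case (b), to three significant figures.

Isothermal: P_b = P₁(V₁/V₂) = 0.0534×10.9.
Adiabatic: P_a = P₁(V₁/V₂)^γ = 0.0534×10.9^(7/5).
P_a/P_b = (V₁/V₂)^(γ−1) = 10.9^(2/5) = 2.6.

P_adiabatic / P_isothermal ≈ 2.60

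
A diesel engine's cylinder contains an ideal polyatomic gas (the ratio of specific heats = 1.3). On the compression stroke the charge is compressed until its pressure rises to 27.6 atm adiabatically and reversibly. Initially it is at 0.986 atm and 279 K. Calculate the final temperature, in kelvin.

Adiabatic: T₂/T₁ = (P₂/P₁)^((γ−1)/γ).
T₂ = 279 × (27.6/0.986)^(0.231) = 601.9 K.

T₂ ≈ 602 K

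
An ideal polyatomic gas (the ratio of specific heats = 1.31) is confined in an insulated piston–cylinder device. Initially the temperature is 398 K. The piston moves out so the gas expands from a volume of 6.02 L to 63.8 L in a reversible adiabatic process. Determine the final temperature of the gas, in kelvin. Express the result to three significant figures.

T₂ ≈ 191 K

Adiabatic: T₁V₁^(γ−1) = T₂V₂^(γ−1) ⇒ T₂ = T₁ (V₁/V₂)^(γ−1).
T₂ = 398 × (6.02/63.8)^(0.31) = 191.5 K.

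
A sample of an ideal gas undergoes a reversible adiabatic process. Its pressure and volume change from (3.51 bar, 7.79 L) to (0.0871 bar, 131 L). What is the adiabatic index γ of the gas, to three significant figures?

γ ≈ 1.31

PV^γ = const ⇒ γ = ln(P₂/P₁) / ln(V₁/V₂).
γ = ln(0.0871/3.51) / ln(7.79/131) = 1.31.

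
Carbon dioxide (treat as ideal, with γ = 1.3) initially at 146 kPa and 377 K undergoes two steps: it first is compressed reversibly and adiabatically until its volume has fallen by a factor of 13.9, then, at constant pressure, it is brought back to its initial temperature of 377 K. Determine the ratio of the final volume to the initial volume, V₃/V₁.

V₃/V₁ ≈ 0.0327

Adiabatic step: V₂/V₁ = 0.07194; T₂ = T₁·13.9^(0.3) = 830.3 K.
Isobaric step: V₃/V₂ = T₃/T₂ = 377/830.3.
V₃/V₁ = (V₂/V₁)(V₃/V₂) = 0.07194 × (377/830.3) = 0.03266.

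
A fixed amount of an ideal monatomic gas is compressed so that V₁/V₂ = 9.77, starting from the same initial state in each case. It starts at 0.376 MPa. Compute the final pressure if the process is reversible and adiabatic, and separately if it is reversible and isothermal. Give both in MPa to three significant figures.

adiabatic: 16.8 MPa; isothermal: 3.67 MPa

For a monatomic ideal gas γ = 5/3.
Isothermal: P₂ = P₁(V₁/V₂) = 0.376×9.77 = 3.674 MPa.
Adiabatic: P₂ = P₁(V₁/V₂)^γ = 0.376×9.77^(5/3) = 16.79 MPa.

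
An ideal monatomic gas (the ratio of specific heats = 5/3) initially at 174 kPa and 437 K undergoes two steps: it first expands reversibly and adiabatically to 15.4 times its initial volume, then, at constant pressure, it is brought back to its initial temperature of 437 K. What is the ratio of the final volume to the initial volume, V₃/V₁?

V₃/V₁ ≈ 95.3

Adiabatic step: V₂/V₁ = 15.4; T₂ = T₁·(1/15.4)^(2/3) = 70.6 K.
Isobaric step: V₃/V₂ = T₃/T₂ = 437/70.6.
V₃/V₁ = (V₂/V₁)(V₃/V₂) = 15.4 × (437/70.6) = 95.32.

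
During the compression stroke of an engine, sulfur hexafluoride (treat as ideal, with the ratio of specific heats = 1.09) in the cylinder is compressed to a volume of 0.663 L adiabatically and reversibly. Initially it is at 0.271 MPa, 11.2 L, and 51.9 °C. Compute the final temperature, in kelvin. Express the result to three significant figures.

T₂ ≈ 419 K

For a reversible adiabat TV^(γ−1) is constant, so T₂ = T₁ (V₁/V₂)^(γ−1).
T₁ = 51.9 °C = 325 K.
T₂ = 325 × (11.2/0.663)^(0.09) = 419.2 K.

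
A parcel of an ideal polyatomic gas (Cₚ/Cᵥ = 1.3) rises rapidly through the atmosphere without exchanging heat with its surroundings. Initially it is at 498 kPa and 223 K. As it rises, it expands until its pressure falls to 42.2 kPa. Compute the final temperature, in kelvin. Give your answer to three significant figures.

Adiabatic: T₂/T₁ = (P₂/P₁)^((γ−1)/γ).
T₂ = 223 × (42.2/498)^(0.231) = 126.2 K.

T₂ ≈ 126 K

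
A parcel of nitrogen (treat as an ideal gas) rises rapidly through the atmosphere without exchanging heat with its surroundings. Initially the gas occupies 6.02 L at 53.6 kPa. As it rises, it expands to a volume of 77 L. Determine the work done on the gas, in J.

γ = 7/5 for a diatomic ideal gas.
P₂ = P₁(V₁/V₂)^γ = 53.6×(6.02/77)^(7/5) = 1.512 kPa.
For a reversible adiabat, W_by_gas = (P₁V₁ − P₂V₂)/(γ−1).
W_by = (53600×0.00602 − 1512×0.077) / (2/5) = 515.6 J.
W_on_gas = −W_by = -515.6 J.

W ≈ -516 J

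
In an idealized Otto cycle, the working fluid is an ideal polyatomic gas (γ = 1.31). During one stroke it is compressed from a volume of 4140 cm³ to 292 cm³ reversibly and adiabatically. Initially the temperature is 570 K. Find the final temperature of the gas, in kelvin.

T₂ ≈ 1300 K

Adiabatic: T₁V₁^(γ−1) = T₂V₂^(γ−1) ⇒ T₂ = T₁ (V₁/V₂)^(γ−1).
T₂ = 570 × (4140/292)^(0.31) = 1297 K.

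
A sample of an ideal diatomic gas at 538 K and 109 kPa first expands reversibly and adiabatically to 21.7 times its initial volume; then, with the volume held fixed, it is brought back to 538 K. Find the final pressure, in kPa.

P₃ ≈ 5.02 kPa

For a diatomic ideal gas γ = 7/5.
Adiabatic step (PV^γ = const): P₂ = 109×(1/21.7)^(7/5) = 1.467 kPa; T₂ = 538×(1/21.7)^(2/5) = 157.1 K.
Isochoric: P₃ = P₂(T₃/T₂) = 1.467 × (538/157.1) = 5.023 kPa.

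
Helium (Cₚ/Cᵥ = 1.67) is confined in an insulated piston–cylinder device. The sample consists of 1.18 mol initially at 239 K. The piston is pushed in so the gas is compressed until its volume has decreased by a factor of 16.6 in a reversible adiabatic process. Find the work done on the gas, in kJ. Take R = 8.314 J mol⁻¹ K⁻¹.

W ≈ 19.5 kJ

For a reversible adiabat TV^(γ−1) is constant, so T₂ = T₁ (V₁/V₂)^(γ−1).
T₂ = 239 × 16.6^(0.67) = 1570 K.
Q = 0, so ΔU = W_on_gas = nCᵥΔT with Cᵥ = R/(γ−1) = 12.41 J/(mol·K).
ΔU = 1.18 × 12.41 × (1570 − 239) = 19490 J.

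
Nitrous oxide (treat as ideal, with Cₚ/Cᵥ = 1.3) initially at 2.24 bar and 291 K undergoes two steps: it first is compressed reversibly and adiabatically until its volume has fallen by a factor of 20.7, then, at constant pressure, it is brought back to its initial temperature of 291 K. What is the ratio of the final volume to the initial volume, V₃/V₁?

V₃/V₁ ≈ 0.0195

Adiabatic step: V₂/V₁ = 0.04831; T₂ = T₁·20.7^(0.3) = 722.2 K.
Isobaric step: V₃/V₂ = T₃/T₂ = 291/722.2.
V₃/V₁ = (V₂/V₁)(V₃/V₂) = 0.04831 × (291/722.2) = 0.01946.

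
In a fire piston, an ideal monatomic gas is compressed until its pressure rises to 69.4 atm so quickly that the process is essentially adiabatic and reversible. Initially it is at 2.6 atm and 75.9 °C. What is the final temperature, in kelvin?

Along an adiabat T P^((1−γ)/γ) is constant, so T₂ = T₁ (P₂/P₁)^((γ−1)/γ).
For a monatomic ideal gas γ = 5/3, so (γ−1)/γ = 2/5.
T₁ = 75.9 °C = 349 K.
T₂ = 349 × (69.4/2.6)^(2/5) = 1299 K.

T₂ ≈ 1300 K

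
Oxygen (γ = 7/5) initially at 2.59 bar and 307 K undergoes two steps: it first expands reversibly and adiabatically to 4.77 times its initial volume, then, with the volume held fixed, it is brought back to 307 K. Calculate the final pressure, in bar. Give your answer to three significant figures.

P₃ ≈ 0.543 bar

Adiabatic step (PV^γ = const): P₂ = 2.59×(1/4.77)^(7/5) = 0.2907 bar; T₂ = 307×(1/4.77)^(2/5) = 164.3 K.
Isochoric: P₃ = P₂(T₃/T₂) = 0.2907 × (307/164.3) = 0.543 bar.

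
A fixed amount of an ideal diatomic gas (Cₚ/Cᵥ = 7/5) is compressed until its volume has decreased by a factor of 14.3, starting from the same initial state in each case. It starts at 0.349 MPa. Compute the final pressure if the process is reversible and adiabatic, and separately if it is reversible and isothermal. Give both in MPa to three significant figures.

adiabatic: 14.5 MPa; isothermal: 4.99 MPa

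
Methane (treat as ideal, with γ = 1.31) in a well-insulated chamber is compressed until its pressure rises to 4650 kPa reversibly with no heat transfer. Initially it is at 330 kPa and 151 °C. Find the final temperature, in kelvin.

T₂ ≈ 793 K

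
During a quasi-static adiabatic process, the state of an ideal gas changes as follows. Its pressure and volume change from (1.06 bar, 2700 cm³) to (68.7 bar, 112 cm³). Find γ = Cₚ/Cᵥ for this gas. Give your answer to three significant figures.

PV^γ = const ⇒ γ = ln(P₂/P₁) / ln(V₁/V₂).
γ = ln(68.7/1.06) / ln(2700/112) = 1.311.

γ ≈ 1.31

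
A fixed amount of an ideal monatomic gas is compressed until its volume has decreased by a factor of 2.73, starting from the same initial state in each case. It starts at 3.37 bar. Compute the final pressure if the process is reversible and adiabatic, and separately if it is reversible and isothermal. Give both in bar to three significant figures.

For a monatomic ideal gas γ = 5/3.
Isothermal: P₂ = P₁(V₁/V₂) = 3.37×2.73 = 9.2 bar.
Adiabatic: P₂ = P₁(V₁/V₂)^γ = 3.37×2.73^(5/3) = 17.97 bar.

adiabatic: 18.0 bar; isothermal: 9.20 bar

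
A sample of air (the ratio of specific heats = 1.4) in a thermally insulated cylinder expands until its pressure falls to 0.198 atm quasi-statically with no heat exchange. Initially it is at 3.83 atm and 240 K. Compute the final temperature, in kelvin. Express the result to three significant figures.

T₂ ≈ 103 K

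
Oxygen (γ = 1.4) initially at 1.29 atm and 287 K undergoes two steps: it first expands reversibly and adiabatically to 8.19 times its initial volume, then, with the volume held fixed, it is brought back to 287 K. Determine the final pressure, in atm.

P₃ ≈ 0.158 atm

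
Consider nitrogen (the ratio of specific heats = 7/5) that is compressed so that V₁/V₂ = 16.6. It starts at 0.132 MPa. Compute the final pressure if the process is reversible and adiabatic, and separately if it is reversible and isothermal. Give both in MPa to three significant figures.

adiabatic: 6.74 MPa; isothermal: 2.19 MPa

Isothermal: P₂ = P₁(V₁/V₂) = 0.132×16.6 = 2.191 MPa.
Adiabatic: P₂ = P₁(V₁/V₂)^γ = 0.132×16.6^(7/5) = 6.741 MPa.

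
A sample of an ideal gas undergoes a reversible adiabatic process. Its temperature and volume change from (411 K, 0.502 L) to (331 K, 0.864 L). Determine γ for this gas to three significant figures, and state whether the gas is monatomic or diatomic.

TV^(γ−1) = const ⇒ γ − 1 = ln(T₂/T₁) / ln(V₁/V₂).
γ = 1 + ln(331/411) / ln(0.502/0.864) = 1.399.
γ ≈ 1.40 is close to 7/5, so the gas is diatomic.

γ ≈ 1.40; diatomic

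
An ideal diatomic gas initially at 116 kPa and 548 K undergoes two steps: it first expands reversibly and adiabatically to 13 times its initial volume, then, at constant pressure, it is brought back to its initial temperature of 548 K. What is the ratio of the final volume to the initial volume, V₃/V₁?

For a diatomic ideal gas γ = 7/5.
Adiabatic step: V₂/V₁ = 13; T₂ = T₁·(1/13)^(2/5) = 196.4 K.
Isobaric step: V₃/V₂ = T₃/T₂ = 548/196.4.
V₃/V₁ = (V₂/V₁)(V₃/V₂) = 13 × (548/196.4) = 36.27.

V₃/V₁ ≈ 36.3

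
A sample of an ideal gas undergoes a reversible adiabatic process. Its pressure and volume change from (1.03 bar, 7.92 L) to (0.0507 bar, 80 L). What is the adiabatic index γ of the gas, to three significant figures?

γ ≈ 1.30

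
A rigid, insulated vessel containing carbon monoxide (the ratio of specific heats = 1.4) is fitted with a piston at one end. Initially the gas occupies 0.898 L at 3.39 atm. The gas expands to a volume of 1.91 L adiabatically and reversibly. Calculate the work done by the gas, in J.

P₂ = P₁(V₁/V₂)^γ = 3.39×(0.898/1.91)^(1.4) = 1.179 atm.
For a reversible adiabat, W_by_gas = (P₁V₁ − P₂V₂)/(γ−1).
W_by = (343500×0.000898 − 119400×0.00191) / (0.4) = 200.9 J.

W ≈ 201 J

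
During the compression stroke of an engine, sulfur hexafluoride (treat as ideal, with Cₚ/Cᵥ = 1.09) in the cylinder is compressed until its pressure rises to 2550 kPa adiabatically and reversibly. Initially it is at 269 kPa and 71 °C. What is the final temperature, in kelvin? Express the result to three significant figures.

T₂ ≈ 414 K

Along an adiabat T P^((1−γ)/γ) is constant, so T₂ = T₁ (P₂/P₁)^((γ−1)/γ).
T₁ = 71 °C = 344.1 K.
T₂ = 344.1 × (2550/269)^(0.0826) = 414.4 K.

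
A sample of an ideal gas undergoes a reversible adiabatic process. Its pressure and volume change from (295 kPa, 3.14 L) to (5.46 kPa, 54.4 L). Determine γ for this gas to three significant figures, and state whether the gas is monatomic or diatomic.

PV^γ = const ⇒ γ = ln(P₂/P₁) / ln(V₁/V₂).
γ = ln(5.46/295) / ln(3.14/54.4) = 1.399.
γ ≈ 1.40 is close to 7/5, so the gas is diatomic.

γ ≈ 1.40; diatomic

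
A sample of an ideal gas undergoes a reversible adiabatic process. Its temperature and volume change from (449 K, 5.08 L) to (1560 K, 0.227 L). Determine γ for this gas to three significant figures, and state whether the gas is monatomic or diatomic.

TV^(γ−1) = const ⇒ γ − 1 = ln(T₂/T₁) / ln(V₁/V₂).
γ = 1 + ln(1560/449) / ln(5.08/0.227) = 1.401.
γ ≈ 1.40 is close to 7/5, so the gas is diatomic.

γ ≈ 1.40; diatomic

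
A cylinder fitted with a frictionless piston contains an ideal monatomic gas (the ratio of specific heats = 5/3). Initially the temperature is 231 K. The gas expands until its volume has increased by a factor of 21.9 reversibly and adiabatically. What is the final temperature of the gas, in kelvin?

T₂ ≈ 29.5 K

Adiabatic: T₁V₁^(γ−1) = T₂V₂^(γ−1) ⇒ T₂ = T₁ (V₁/V₂)^(γ−1).
T₂ = 231 × (1/21.9)^(2/3) = 29.51 K.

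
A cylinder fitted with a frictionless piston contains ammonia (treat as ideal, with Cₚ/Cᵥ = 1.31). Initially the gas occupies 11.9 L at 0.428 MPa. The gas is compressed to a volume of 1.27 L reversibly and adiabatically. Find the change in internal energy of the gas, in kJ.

ΔU ≈ 16.4 kJ

P₂ = P₁(V₁/V₂)^γ = 0.428×(11.9/1.27)^(1.31) = 8.025 MPa.
For a reversible adiabat, W_by_gas = (P₁V₁ − P₂V₂)/(γ−1).
W_by = (428000×0.0119 − 8.025×10^6×0.00127) / (0.31) = -16450 J.
Q = 0 ⇒ ΔU = −W_by = 16450 J.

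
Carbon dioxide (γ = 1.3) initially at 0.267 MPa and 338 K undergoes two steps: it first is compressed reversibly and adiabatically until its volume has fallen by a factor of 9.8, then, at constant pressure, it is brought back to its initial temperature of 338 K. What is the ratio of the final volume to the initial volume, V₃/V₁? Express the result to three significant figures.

V₃/V₁ ≈ 0.0515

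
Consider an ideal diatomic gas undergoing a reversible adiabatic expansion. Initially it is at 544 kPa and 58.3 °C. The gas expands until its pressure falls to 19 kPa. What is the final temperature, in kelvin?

Along an adiabat T P^((1−γ)/γ) is constant, so T₂ = T₁ (P₂/P₁)^((γ−1)/γ).
For a diatomic ideal gas γ = 7/5, so (γ−1)/γ = 2/7.
T₁ = 58.3 °C = 331.4 K.
T₂ = 331.4 × (19/544)^(2/7) = 127.1 K.

T₂ ≈ 127 K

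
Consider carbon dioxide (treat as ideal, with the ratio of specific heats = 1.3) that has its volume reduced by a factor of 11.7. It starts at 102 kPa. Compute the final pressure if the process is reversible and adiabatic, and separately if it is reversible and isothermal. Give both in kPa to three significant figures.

adiabatic: 2500 kPa; isothermal: 1190 kPa

Isothermal: P₂ = P₁(V₁/V₂) = 102×11.7 = 1193 kPa.
Adiabatic: P₂ = P₁(V₁/V₂)^γ = 102×11.7^(1.3) = 2496 kPa.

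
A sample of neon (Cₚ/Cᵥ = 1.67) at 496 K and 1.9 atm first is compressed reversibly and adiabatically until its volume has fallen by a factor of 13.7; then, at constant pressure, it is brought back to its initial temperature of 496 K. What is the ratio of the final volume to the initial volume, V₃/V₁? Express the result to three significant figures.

V₃/V₁ ≈ 0.0126

Adiabatic step: V₂/V₁ = 0.07299; T₂ = T₁·13.7^(0.67) = 2865 K.
Isobaric step: V₃/V₂ = T₃/T₂ = 496/2865.
V₃/V₁ = (V₂/V₁)(V₃/V₂) = 0.07299 × (496/2865) = 0.01264.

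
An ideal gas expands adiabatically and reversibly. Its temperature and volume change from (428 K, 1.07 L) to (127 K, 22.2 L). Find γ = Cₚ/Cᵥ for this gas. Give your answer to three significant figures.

γ ≈ 1.40

TV^(γ−1) = const ⇒ γ − 1 = ln(T₂/T₁) / ln(V₁/V₂).
γ = 1 + ln(127/428) / ln(1.07/22.2) = 1.401.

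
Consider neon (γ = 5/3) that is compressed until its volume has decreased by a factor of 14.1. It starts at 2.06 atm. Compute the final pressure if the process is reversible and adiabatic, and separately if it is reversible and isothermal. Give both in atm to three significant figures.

Isothermal: P₂ = P₁(V₁/V₂) = 2.06×14.1 = 29.05 atm.
Adiabatic: P₂ = P₁(V₁/V₂)^γ = 2.06×14.1^(5/3) = 169.5 atm.

adiabatic: 170 atm; isothermal: 29.0 atm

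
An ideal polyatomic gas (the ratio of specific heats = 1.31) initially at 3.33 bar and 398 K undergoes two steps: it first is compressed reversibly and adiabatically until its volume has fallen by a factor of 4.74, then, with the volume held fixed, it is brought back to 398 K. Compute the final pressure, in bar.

P₃ ≈ 15.8 bar

Adiabatic step (PV^γ = const): P₂ = 3.33×4.74^(1.31) = 25.57 bar; T₂ = 398×4.74^(0.31) = 644.7 K.
Isochoric: P₃ = P₂(T₃/T₂) = 25.57 × (398/644.7) = 15.78 bar.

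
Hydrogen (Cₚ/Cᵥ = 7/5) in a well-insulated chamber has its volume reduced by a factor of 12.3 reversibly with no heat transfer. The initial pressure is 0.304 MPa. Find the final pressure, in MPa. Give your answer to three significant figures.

Adiabatic: P₁V₁^γ = P₂V₂^γ ⇒ P₂ = P₁ (V₁/V₂)^γ.
P₂ = 0.304 × 12.3^(7/5) = 10.2 MPa.

P₂ ≈ 10.2 MPa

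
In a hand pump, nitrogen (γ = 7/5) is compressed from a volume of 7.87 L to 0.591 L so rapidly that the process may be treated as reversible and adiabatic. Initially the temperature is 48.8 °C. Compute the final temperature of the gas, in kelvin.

For a reversible adiabat TV^(γ−1) is constant, so T₂ = T₁ (V₁/V₂)^(γ−1).
T₁ = 48.8 °C = 321.9 K.
T₂ = 321.9 × (7.87/0.591)^(2/5) = 906.9 K.

T₂ ≈ 907 K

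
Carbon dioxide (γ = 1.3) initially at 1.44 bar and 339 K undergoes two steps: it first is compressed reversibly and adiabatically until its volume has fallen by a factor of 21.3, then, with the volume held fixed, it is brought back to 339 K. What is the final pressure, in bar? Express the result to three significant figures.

Adiabatic step (PV^γ = const): P₂ = 1.44×21.3^(1.3) = 76.78 bar; T₂ = 339×21.3^(0.3) = 848.6 K.
Isochoric: P₃ = P₂(T₃/T₂) = 76.78 × (339/848.6) = 30.67 bar.

P₃ ≈ 30.7 bar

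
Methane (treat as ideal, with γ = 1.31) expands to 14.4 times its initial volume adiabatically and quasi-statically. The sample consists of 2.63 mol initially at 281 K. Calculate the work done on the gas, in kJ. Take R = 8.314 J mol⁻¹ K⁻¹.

For a reversible adiabat TV^(γ−1) is constant, so T₂ = T₁ (V₁/V₂)^(γ−1).
T₂ = 281 × (1/14.4)^(0.31) = 122.9 K.
Q = 0, so ΔU = W_on_gas = nCᵥΔT with Cᵥ = R/(γ−1) = 26.82 J/(mol·K).
ΔU = 2.63 × 26.82 × (122.9 − 281) = -11150 J.

W ≈ -11.2 kJ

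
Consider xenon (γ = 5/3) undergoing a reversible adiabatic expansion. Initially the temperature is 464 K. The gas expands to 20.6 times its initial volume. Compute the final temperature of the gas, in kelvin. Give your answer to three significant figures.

T₂ ≈ 61.7 K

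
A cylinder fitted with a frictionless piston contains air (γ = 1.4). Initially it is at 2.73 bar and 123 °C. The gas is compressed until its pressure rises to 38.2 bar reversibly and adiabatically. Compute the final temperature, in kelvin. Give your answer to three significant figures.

Adiabatic: T₂/T₁ = (P₂/P₁)^((γ−1)/γ).
T₁ = 123 °C = 396.1 K.
T₂ = 396.1 × (38.2/2.73)^(0.286) = 841.9 K.

T₂ ≈ 842 K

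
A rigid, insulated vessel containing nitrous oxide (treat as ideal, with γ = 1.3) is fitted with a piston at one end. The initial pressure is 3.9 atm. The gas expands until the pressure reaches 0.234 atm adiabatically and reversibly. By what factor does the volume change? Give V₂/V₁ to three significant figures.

V₂/V₁ ≈ 8.71

From PV^γ = const, V₂/V₁ = (P₁/P₂)^(1/γ).
V₂/V₁ = (3.9/0.234)^(0.769) = 8.707.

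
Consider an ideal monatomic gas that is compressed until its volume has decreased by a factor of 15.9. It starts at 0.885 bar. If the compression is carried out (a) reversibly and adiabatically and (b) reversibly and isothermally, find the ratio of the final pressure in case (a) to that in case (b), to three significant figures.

P_adiabatic / P_isothermal ≈ 6.32

For a monatomic ideal gas γ = 5/3.
Isothermal: P_b = P₁(V₁/V₂) = 0.885×15.9.
Adiabatic: P_a = P₁(V₁/V₂)^γ = 0.885×15.9^(5/3).
P_a/P_b = (V₁/V₂)^(γ−1) = 15.9^(2/3) = 6.323.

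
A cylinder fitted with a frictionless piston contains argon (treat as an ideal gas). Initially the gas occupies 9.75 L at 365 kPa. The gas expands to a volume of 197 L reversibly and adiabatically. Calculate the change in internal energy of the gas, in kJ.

ΔU ≈ -4.62 kJ

γ = 5/3 for a monatomic ideal gas.
P₂ = P₁(V₁/V₂)^γ = 365×(9.75/197)^(5/3) = 2.435 kPa.
For a reversible adiabat, W_by_gas = (P₁V₁ − P₂V₂)/(γ−1).
W_by = (365000×0.00975 − 2435×0.197) / (2/3) = 4619 J.
Q = 0 ⇒ ΔU = −W_by = -4619 J.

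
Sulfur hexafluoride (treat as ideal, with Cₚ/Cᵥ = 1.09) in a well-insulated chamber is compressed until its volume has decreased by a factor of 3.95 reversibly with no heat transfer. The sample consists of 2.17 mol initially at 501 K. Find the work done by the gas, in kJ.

W ≈ -13.2 kJ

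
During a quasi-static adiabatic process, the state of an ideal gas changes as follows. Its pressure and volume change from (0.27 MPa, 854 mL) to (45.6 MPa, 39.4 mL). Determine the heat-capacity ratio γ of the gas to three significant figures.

γ ≈ 1.67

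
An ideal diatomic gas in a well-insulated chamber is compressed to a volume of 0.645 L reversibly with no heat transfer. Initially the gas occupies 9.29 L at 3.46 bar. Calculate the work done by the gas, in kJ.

W ≈ -15.3 kJ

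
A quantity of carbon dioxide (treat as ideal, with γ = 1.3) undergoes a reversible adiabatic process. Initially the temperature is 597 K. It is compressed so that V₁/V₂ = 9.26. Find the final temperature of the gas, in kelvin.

T₂ ≈ 1160 K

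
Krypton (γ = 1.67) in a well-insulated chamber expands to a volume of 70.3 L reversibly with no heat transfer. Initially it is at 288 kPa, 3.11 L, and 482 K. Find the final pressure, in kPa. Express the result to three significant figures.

P₂ ≈ 1.58 kPa

Since PV^γ is constant along a reversible adiabat, P₂ = P₁ (V₁/V₂)^γ.
P₂ = 288 × (3.11/70.3)^(1.67) = 1.577 kPa.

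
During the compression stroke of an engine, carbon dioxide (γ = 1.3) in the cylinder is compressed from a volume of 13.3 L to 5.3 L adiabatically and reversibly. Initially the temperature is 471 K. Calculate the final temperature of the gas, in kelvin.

T₂ ≈ 621 K

For a reversible adiabat TV^(γ−1) is constant, so T₂ = T₁ (V₁/V₂)^(γ−1).
T₂ = 471 × (13.3/5.3)^(0.3) = 620.7 K.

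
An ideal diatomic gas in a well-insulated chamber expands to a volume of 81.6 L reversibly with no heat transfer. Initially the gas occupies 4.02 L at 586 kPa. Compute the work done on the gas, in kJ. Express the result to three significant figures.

γ = 7/5 for a diatomic ideal gas.
P₂ = P₁(V₁/V₂)^γ = 586×(4.02/81.6)^(7/5) = 8.659 kPa.
For a reversible adiabat, W_by_gas = (P₁V₁ − P₂V₂)/(γ−1).
W_by = (586000×0.00402 − 8659×0.0816) / (2/5) = 4123 J.
W_on_gas = −W_by = -4123 J.

W ≈ -4.12 kJ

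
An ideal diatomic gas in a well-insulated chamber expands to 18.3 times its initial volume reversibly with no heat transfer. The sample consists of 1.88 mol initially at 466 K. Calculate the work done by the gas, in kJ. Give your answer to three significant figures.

For a reversible adiabat TV^(γ−1) is constant, so T₂ = T₁ (V₁/V₂)^(γ−1).
γ = 7/5 for a diatomic ideal gas, so γ−1 = 2/5.
T₂ = 466 × (1/18.3)^(2/5) = 145.7 K.
Q = 0, so ΔU = W_on_gas = nCᵥΔT with Cᵥ = R/(γ−1) = 20.79 J/(mol·K).
ΔU = 1.88 × 20.79 × (145.7 − 466) = -12520 J.
Work done by the gas = −ΔU = 12520 J.

W ≈ 12.5 kJ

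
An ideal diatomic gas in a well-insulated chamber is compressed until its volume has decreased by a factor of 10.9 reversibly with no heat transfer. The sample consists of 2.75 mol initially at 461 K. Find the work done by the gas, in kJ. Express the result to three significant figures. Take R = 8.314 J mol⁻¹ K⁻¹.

W ≈ -42.2 kJ

Adiabatic: T₁V₁^(γ−1) = T₂V₂^(γ−1) ⇒ T₂ = T₁ (V₁/V₂)^(γ−1).
γ = 7/5 for a diatomic ideal gas, so γ−1 = 2/5.
T₂ = 461 × 10.9^(2/5) = 1199 K.
Q = 0, so ΔU = W_on_gas = nCᵥΔT with Cᵥ = R/(γ−1) = 20.79 J/(mol·K).
ΔU = 2.75 × 20.79 × (1199 − 461) = 42160 J.
Work done by the gas = −ΔU = -42160 J.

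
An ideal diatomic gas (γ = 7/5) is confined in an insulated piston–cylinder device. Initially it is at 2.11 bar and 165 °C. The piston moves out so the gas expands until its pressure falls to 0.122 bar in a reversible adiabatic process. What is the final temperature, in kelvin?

Along an adiabat T P^((1−γ)/γ) is constant, so T₂ = T₁ (P₂/P₁)^((γ−1)/γ).
T₁ = 165 °C = 438.1 K.
T₂ = 438.1 × (0.122/2.11)^(2/7) = 194.1 K.

T₂ ≈ 194 K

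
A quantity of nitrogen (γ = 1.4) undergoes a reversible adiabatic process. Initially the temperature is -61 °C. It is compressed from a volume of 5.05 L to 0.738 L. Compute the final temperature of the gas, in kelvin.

T₂ ≈ 458 K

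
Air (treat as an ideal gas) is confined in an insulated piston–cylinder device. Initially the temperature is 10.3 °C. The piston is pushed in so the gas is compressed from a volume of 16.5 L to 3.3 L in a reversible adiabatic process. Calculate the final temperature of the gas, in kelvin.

T₂ ≈ 540 K

For a reversible adiabat TV^(γ−1) is constant, so T₂ = T₁ (V₁/V₂)^(γ−1).
For a diatomic ideal gas γ = 7/5, so γ−1 = 2/5.
T₁ = 10.3 °C = 283.4 K.
T₂ = 283.4 × (16.5/3.3)^(2/5) = 539.6 K.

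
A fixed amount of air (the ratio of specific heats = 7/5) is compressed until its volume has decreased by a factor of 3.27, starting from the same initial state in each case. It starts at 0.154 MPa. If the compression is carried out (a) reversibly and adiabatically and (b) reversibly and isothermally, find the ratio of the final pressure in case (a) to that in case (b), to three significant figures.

P_adiabatic / P_isothermal ≈ 1.61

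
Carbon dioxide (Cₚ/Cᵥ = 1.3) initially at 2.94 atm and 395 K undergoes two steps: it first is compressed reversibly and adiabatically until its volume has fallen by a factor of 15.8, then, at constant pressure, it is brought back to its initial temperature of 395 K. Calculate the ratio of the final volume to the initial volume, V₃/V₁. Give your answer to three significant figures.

V₃/V₁ ≈ 0.0277

Adiabatic step: V₂/V₁ = 0.06329; T₂ = T₁·15.8^(0.3) = 904.1 K.
Isobaric step: V₃/V₂ = T₃/T₂ = 395/904.1.
V₃/V₁ = (V₂/V₁)(V₃/V₂) = 0.06329 × (395/904.1) = 0.02765.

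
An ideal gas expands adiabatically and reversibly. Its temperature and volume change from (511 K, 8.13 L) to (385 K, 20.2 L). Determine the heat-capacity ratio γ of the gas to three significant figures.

γ ≈ 1.31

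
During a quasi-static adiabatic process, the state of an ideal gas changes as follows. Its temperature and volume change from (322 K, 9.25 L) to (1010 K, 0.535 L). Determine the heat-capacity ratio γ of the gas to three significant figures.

γ ≈ 1.40

TV^(γ−1) = const ⇒ γ − 1 = ln(T₂/T₁) / ln(V₁/V₂).
γ = 1 + ln(1010/322) / ln(9.25/0.535) = 1.401.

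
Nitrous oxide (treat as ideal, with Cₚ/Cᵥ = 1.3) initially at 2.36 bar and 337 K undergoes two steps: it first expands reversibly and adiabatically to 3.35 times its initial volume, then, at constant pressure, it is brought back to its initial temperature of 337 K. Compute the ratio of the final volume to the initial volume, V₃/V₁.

Adiabatic step: V₂/V₁ = 3.35; T₂ = T₁·(1/3.35)^(0.3) = 234.5 K.
Isobaric step: V₃/V₂ = T₃/T₂ = 337/234.5.
V₃/V₁ = (V₂/V₁)(V₃/V₂) = 3.35 × (337/234.5) = 4.815.

V₃/V₁ ≈ 4.81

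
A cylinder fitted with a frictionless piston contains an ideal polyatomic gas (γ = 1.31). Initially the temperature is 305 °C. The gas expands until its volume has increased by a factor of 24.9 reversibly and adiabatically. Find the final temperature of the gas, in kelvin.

T₂ ≈ 213 K

For a reversible adiabat TV^(γ−1) is constant, so T₂ = T₁ (V₁/V₂)^(γ−1).
T₁ = 305 °C = 578.1 K.
T₂ = 578.1 × (1/24.9)^(0.31) = 213.4 K.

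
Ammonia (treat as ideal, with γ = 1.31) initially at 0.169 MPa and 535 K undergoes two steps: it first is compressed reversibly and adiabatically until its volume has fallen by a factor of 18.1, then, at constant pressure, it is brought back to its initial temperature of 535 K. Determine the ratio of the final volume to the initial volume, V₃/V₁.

Adiabatic step: V₂/V₁ = 0.05525; T₂ = T₁·18.1^(0.31) = 1313 K.
Isobaric step: V₃/V₂ = T₃/T₂ = 535/1313.
V₃/V₁ = (V₂/V₁)(V₃/V₂) = 0.05525 × (535/1313) = 0.02251.

V₃/V₁ ≈ 0.0225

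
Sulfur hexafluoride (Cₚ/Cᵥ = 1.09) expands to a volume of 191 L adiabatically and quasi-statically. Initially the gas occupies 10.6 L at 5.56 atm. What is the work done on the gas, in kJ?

W ≈ -15.2 kJ

P₂ = P₁(V₁/V₂)^γ = 5.56×(10.6/191)^(1.09) = 0.2379 atm.
For a reversible adiabat, W_by_gas = (P₁V₁ − P₂V₂)/(γ−1).
W_by = (563400×0.0106 − 24100×0.191) / (0.09) = 15200 J.
W_on_gas = −W_by = -15200 J.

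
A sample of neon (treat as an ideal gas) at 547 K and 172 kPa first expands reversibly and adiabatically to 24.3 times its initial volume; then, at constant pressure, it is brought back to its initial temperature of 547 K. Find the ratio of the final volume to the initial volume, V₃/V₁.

V₃/V₁ ≈ 204

For a monatomic ideal gas γ = 5/3.
Adiabatic step: V₂/V₁ = 24.3; T₂ = T₁·(1/24.3)^(2/3) = 65.2 K.
Isobaric step: V₃/V₂ = T₃/T₂ = 547/65.2.
V₃/V₁ = (V₂/V₁)(V₃/V₂) = 24.3 × (547/65.2) = 203.9.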